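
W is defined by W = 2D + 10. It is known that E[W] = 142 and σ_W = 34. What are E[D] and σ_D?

E[D] = 66, σ_D = 17

From W = 2D + 10: E[W] = a·E[D] + b, so E[D] = (E[W] − b)/a = (142 − 10)/2 = 66.
σ_W = |a|·σ_D, so σ_D = 34/|2| = 17.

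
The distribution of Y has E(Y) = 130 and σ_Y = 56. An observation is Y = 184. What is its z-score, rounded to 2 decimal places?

z = 0.96

z = (Y − E(Y)) / σ_Y = (184 − 130) / 56 ≈ 0.96.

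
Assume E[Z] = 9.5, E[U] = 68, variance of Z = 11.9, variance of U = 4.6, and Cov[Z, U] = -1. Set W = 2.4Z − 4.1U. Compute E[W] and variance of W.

E[W] = -256, variance of W = 165.55

E[W] = 2.4·E[Z] + (-4.1)·E[U] = 2.4·9.5 + (-4.1)·68 = -256.
variance of W = a²·variance of Z + b²·variance of U + 2ab·Cov[Z, U] with a = 2.4, b = -4.1.
= 2.4²·11.9 + (-4.1)²·4.6 + 2·2.4·(-4.1)·(-1)
= 68.544 + 77.326 + 19.68 = 165.55.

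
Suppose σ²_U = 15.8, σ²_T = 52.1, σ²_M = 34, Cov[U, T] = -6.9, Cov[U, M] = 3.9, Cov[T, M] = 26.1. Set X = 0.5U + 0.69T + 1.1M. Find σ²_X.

σ²_X = a²·σ²_U + b²·σ²_T + c²·σ²_M + 2ab·Cov[U, T] + 2ac·Cov[U, M] + 2bc·Cov[T, M], with a = 0.5, b = 0.69, c = 1.1.
= 3.95 + 24.80481 + 41.14 + (-4.761) + 4.29 + 39.6198
= 109.04361.

σ²_X = 109.04361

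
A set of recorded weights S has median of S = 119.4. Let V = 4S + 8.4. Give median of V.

median of V = 486

A linear map preserves order up to sign, so median of V = a·median of S + b = 4·119.4 + 8.4 = 486.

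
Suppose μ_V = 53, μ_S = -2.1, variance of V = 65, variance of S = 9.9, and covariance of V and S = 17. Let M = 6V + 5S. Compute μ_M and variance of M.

μ_M = 6·μ_V + 5·μ_S = 6·53 + 5·(-2.1) = 307.5.
variance of M = a²·variance of V + b²·variance of S + 2ab·covariance of V and S with a = 6, b = 5.
= 6²·65 + 5²·9.9 + 2·6·5·17
= 2340 + 247.5 + 1020 = 3607.5.

μ_M = 307.5, variance of M = 3607.5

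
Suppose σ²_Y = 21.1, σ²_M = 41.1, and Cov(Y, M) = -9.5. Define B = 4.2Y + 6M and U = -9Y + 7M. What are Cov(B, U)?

By bilinearity, Cov(B, U) = ac·σ²_Y + bd·σ²_M + (ad+bc)·Cov(Y, M), with a=4.2, b=6, c=-9, d=7.
ac·σ²_Y = 4.2·(-9)·21.1 = -797.58
bd·σ²_M = 6·7·41.1 = 1726.2
(ad+bc)·Cov(Y, M) = (-24.6)·(-9.5) = 233.7
Cov(B, U) = -797.58 + 1726.2 + 233.7 = 1162.32.

Cov(B, U) = 1162.32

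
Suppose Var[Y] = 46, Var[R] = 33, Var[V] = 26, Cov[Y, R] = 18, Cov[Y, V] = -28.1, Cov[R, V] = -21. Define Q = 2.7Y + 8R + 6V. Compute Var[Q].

Var[Q] = 1234.5

Var[Q] = a²·Var[Y] + b²·Var[R] + c²·Var[V] + 2ab·Cov[Y, R] + 2ac·Cov[Y, V] + 2bc·Cov[R, V], with a = 2.7, b = 8, c = 6.
= 335.34 + 2112 + 936 + 777.6 + (-910.44) + (-2016)
= 1234.5.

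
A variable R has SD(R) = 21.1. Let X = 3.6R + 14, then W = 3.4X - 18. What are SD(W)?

SD(W) = 258.264

SD(X) = |3.6|·21.1 = 75.96.
SD(W) = |3.4|·75.96 = 258.264.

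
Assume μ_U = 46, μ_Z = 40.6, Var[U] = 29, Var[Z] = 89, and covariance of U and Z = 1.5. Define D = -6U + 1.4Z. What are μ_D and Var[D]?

μ_D = (-6)·μ_U + 1.4·μ_Z = (-6)·46 + 1.4·40.6 = -219.16.
Var[D] = a²·Var[U] + b²·Var[Z] + 2ab·covariance of U and Z with a = -6, b = 1.4.
= (-6)²·29 + 1.4²·89 + 2·(-6)·1.4·1.5
= 1044 + 174.44 + (-25.2) = 1193.24.

μ_D = -219.16, Var[D] = 1193.24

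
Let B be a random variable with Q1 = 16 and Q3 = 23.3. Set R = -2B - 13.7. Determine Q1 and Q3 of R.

a = -2 < 0 reverses order: Q1(R) comes from Q3(B), Q3(R) from Q1(B).
Q1(R) = (-2)·23.3 + (-13.7) = -60.3; Q3(R) = (-2)·16 + (-13.7) = -45.7.

Q1(R) = -60.3, Q3(R) = -45.7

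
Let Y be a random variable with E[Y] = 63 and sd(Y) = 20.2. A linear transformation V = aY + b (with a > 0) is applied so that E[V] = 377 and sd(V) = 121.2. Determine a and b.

sd(V) = a·sd(Y) (a > 0), so a = 121.2/20.2 = 6.
E[V] = a·E[Y] + b, so b = 377 − 6·63 = -1.

a = 6, b = -1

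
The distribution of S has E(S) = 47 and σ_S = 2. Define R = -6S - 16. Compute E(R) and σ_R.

R = -6S - 16 is linear with a = -6, b = -16.
E(R) = a·E(S) + b = (-6)·47 + (-16) = -298.
σ_R = |a|·σ_S = |-6|·2 = 12.

E(R) = -298, σ_R = 12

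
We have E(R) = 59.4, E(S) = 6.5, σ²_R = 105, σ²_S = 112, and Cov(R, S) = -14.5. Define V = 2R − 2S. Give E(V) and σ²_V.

E(V) = 2·E(R) + (-2)·E(S) = 2·59.4 + (-2)·6.5 = 105.8.
σ²_V = a²·σ²_R + b²·σ²_S + 2ab·Cov(R, S) with a = 2, b = -2.
= 2²·105 + (-2)²·112 + 2·2·(-2)·(-14.5)
= 420 + 448 + 116 = 984.

E(V) = 105.8, σ²_V = 984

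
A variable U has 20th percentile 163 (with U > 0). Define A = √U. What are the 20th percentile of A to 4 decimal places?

20th percentile of A = 12.7671

√U is increasing, so P_{20}(A) = g(P_{20}(U)) ≈ 12.7671.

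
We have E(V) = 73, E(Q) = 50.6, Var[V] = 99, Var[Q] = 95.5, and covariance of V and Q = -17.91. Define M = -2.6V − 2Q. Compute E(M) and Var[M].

E(M) = (-2.6)·E(V) + (-2)·E(Q) = (-2.6)·73 + (-2)·50.6 = -291.
Var[M] = a²·Var[V] + b²·Var[Q] + 2ab·covariance of V and Q with a = -2.6, b = -2.
= (-2.6)²·99 + (-2)²·95.5 + 2·(-2.6)·(-2)·(-17.91)
= 669.24 + 382 + (-186.264) = 864.976.

E(M) = -291, Var[M] = 864.976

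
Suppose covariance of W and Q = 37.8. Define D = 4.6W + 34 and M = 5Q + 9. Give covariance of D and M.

covariance of D and M = 869.4

covariance of D and M = a·c·covariance of W and Q = 4.6·5·37.8 = 869.4. Additive constants drop out.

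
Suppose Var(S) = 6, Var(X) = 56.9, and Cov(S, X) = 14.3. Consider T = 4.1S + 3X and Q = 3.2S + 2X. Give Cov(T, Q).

By bilinearity, Cov(T, Q) = ac·Var(S) + bd·Var(X) + (ad+bc)·Cov(S, X), with a=4.1, b=3, c=3.2, d=2.
ac·Var(S) = 4.1·3.2·6 = 78.72
bd·Var(X) = 3·2·56.9 = 341.4
(ad+bc)·Cov(S, X) = (17.8)·14.3 = 254.54
Cov(T, Q) = 78.72 + 341.4 + 254.54 = 674.66.

Cov(T, Q) = 674.66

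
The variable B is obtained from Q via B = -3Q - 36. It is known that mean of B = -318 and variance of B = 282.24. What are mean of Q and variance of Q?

mean of Q = 94, variance of Q = 31.36

From B = -3Q - 36: mean of B = a·mean of Q + b, so mean of Q = (mean of B − b)/a = (-318 − (-36))/(-3) = 94.
variance of B = a²·variance of Q, so variance of Q = 282.24/(-3)² = 31.36.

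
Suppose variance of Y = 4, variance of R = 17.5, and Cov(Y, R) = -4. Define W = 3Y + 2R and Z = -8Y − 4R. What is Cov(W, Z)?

Cov(W, Z) = -124

By bilinearity, Cov(W, Z) = ac·variance of Y + bd·variance of R + (ad+bc)·Cov(Y, R), with a=3, b=2, c=-8, d=-4.
ac·variance of Y = 3·(-8)·4 = -96
bd·variance of R = 2·(-4)·17.5 = -140
(ad+bc)·Cov(Y, R) = (-28)·(-4) = 112
Cov(W, Z) = -96 + (-140) + 112 = -124.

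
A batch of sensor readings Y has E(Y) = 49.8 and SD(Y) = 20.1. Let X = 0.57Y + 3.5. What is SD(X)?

X = 0.57Y + 3.5 is linear with a = 0.57, b = 3.5.
SD(X) = |a|·SD(Y) = |0.57|·20.1 = 11.457.

SD(X) = 11.457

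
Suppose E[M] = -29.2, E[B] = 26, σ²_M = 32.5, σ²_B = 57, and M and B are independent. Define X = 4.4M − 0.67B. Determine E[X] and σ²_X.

E[X] = -145.9, σ²_X = 654.7873

E[X] = 4.4·E[M] + (-0.67)·E[B] = 4.4·(-29.2) + (-0.67)·26 = -145.9.
σ²_X = a²·σ²_M + b²·σ²_B + 2ab·covariance of M and B with a = 4.4, b = -0.67.
Independence gives covariance of M and B = 0.
= 4.4²·32.5 + (-0.67)²·57 + 2·4.4·(-0.67)·0
= 629.2 + 25.5873 + 0 = 654.7873.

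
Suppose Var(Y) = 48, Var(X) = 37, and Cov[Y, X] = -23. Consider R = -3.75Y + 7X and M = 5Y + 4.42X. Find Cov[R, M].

Cov[R, M] = -178.995

By bilinearity, Cov[R, M] = ac·Var(Y) + bd·Var(X) + (ad+bc)·Cov[Y, X], with a=-3.75, b=7, c=5, d=4.42.
ac·Var(Y) = (-3.75)·5·48 = -900
bd·Var(X) = 7·4.42·37 = 1144.78
(ad+bc)·Cov[Y, X] = (18.425)·(-23) = -423.775
Cov[R, M] = -900 + 1144.78 + (-423.775) = -178.995.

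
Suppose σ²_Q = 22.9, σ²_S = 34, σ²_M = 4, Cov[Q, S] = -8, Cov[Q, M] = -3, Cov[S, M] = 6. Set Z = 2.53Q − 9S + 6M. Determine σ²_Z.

σ²_Z = 2669.82061

σ²_Z = a²·σ²_Q + b²·σ²_S + c²·σ²_M + 2ab·Cov[Q, S] + 2ac·Cov[Q, M] + 2bc·Cov[S, M], with a = 2.53, b = -9, c = 6.
= 146.58061 + 2754 + 144 + 364.32 + (-91.08) + (-648)
= 2669.82061.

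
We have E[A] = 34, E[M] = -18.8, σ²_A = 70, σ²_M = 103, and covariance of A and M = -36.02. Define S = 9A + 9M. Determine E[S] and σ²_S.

E[S] = 9·E[A] + 9·E[M] = 9·34 + 9·(-18.8) = 136.8.
σ²_S = a²·σ²_A + b²·σ²_M + 2ab·covariance of A and M with a = 9, b = 9.
= 9²·70 + 9²·103 + 2·9·9·(-36.02)
= 5670 + 8343 + (-5835.24) = 8177.76.

E[S] = 136.8, σ²_S = 8177.76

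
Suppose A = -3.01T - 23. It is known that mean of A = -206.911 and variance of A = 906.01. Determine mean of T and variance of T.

From A = -3.01T - 23: mean of A = a·mean of T + b, so mean of T = (mean of A − b)/a = (-206.911 − (-23))/(-3.01) = 61.1.
variance of A = a²·variance of T, so variance of T = 906.01/(-3.01)² = 100.

mean of T = 61.1, variance of T = 100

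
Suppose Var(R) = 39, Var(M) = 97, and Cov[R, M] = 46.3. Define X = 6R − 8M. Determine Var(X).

Var(X) = 3167.2

Var(X) = a²·Var(R) + b²·Var(M) + 2ab·Cov[R, M] with a = 6, b = -8.
= 6²·39 + (-8)²·97 + 2·6·(-8)·46.3
= 1404 + 6208 + (-4444.8) = 3167.2.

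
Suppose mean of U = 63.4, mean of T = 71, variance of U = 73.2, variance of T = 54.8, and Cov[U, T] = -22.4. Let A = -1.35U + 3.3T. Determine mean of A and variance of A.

mean of A = 148.71, variance of A = 929.763

mean of A = (-1.35)·mean of U + 3.3·mean of T = (-1.35)·63.4 + 3.3·71 = 148.71.
variance of A = a²·variance of U + b²·variance of T + 2ab·Cov[U, T] with a = -1.35, b = 3.3.
= (-1.35)²·73.2 + 3.3²·54.8 + 2·(-1.35)·3.3·(-22.4)
= 133.407 + 596.772 + 199.584 = 929.763.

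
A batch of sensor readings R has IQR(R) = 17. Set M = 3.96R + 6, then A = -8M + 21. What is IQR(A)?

IQR(A) = 538.56

IQR(M) = |3.96|·17 = 67.32.
IQR(A) = |-8|·67.32 = 538.56.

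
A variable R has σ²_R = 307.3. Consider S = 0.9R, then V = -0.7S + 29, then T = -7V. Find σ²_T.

σ²_S = 0.9²·307.3 = 248.913.
σ²_V = (-0.7)²·248.913 = 121.96737.
σ²_T = (-7)²·121.96737 = 5976.40113.

σ²_T = 5976.40113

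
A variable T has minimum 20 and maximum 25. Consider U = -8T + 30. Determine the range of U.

Range of T = 25 − 20 = 5.
Range(U) = |a|·Range(T) = |-8|·5 = 40.

Range(U) = 40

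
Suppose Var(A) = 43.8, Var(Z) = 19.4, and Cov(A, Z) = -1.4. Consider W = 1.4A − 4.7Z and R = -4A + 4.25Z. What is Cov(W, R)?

Cov(W, R) = -667.445

By bilinearity, Cov(W, R) = ac·Var(A) + bd·Var(Z) + (ad+bc)·Cov(A, Z), with a=1.4, b=-4.7, c=-4, d=4.25.
ac·Var(A) = 1.4·(-4)·43.8 = -245.28
bd·Var(Z) = (-4.7)·4.25·19.4 = -387.515
(ad+bc)·Cov(A, Z) = (24.75)·(-1.4) = -34.65
Cov(W, R) = -245.28 + (-387.515) + (-34.65) = -667.445.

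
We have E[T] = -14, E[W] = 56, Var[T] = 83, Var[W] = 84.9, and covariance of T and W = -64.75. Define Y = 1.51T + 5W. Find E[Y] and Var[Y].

E[Y] = 1.51·E[T] + 5·E[W] = 1.51·(-14) + 5·56 = 258.86.
Var[Y] = a²·Var[T] + b²·Var[W] + 2ab·covariance of T and W with a = 1.51, b = 5.
= 1.51²·83 + 5²·84.9 + 2·1.51·5·(-64.75)
= 189.2483 + 2122.5 + (-977.725) = 1334.0233.

E[Y] = 258.86, Var[Y] = 1334.0233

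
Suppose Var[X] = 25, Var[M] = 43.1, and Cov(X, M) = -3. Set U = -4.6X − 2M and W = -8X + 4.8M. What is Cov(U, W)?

Cov(U, W) = 524.48

By bilinearity, Cov(U, W) = ac·Var[X] + bd·Var[M] + (ad+bc)·Cov(X, M), with a=-4.6, b=-2, c=-8, d=4.8.
ac·Var[X] = (-4.6)·(-8)·25 = 920
bd·Var[M] = (-2)·4.8·43.1 = -413.76
(ad+bc)·Cov(X, M) = (-6.08)·(-3) = 18.24
Cov(U, W) = 920 + (-413.76) + 18.24 = 524.48.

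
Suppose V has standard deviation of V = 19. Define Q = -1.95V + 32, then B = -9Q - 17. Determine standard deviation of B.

standard deviation of Q = |-1.95|·19 = 37.05.
standard deviation of B = |-9|·37.05 = 333.45.

standard deviation of B = 333.45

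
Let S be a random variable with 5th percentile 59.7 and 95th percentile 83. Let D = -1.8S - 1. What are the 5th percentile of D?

5th percentile of D = -150.4

Since a = -1.8 < 0 the transformation is decreasing, reversing order: the 5th percentile of D corresponds to the 95th percentile of S.
So P_{5}(D) = a·P_{95}(S) + b = (-1.8)·83 + (-1) = -150.4.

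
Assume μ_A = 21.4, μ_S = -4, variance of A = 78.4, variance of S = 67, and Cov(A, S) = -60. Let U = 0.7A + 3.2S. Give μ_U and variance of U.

μ_U = 0.7·μ_A + 3.2·μ_S = 0.7·21.4 + 3.2·(-4) = 2.18.
variance of U = a²·variance of A + b²·variance of S + 2ab·Cov(A, S) with a = 0.7, b = 3.2.
= 0.7²·78.4 + 3.2²·67 + 2·0.7·3.2·(-60)
= 38.416 + 686.08 + (-268.8) = 455.696.

μ_U = 2.18, variance of U = 455.696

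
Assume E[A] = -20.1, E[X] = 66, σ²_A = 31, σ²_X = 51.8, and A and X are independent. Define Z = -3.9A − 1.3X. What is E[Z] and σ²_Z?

E[Z] = -7.41, σ²_Z = 559.052

E[Z] = (-3.9)·E[A] + (-1.3)·E[X] = (-3.9)·(-20.1) + (-1.3)·66 = -7.41.
σ²_Z = a²·σ²_A + b²·σ²_X + 2ab·Cov[A, X] with a = -3.9, b = -1.3.
Independence gives Cov[A, X] = 0.
= (-3.9)²·31 + (-1.3)²·51.8 + 2·(-3.9)·(-1.3)·0
= 471.51 + 87.542 + 0 = 559.052.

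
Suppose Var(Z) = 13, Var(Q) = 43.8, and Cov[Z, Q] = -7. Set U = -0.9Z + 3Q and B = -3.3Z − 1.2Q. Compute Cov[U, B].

By bilinearity, Cov[U, B] = ac·Var(Z) + bd·Var(Q) + (ad+bc)·Cov[Z, Q], with a=-0.9, b=3, c=-3.3, d=-1.2.
ac·Var(Z) = (-0.9)·(-3.3)·13 = 38.61
bd·Var(Q) = 3·(-1.2)·43.8 = -157.68
(ad+bc)·Cov[Z, Q] = (-8.82)·(-7) = 61.74
Cov[U, B] = 38.61 + (-157.68) + 61.74 = -57.33.

Cov[U, B] = -57.33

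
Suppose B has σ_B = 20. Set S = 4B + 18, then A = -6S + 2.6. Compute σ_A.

σ_S = |4|·20 = 80.
σ_A = |-6|·80 = 480.

σ_A = 480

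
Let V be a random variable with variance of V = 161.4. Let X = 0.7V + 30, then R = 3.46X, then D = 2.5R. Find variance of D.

variance of D = 5917.412235

variance of X = 0.7²·161.4 = 79.086.
variance of R = 3.46²·79.086 = 946.7859576.
variance of D = 2.5²·946.7859576 = 5917.412235.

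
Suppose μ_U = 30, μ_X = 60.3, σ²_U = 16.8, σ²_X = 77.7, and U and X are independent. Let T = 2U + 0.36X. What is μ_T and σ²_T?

μ_T = 81.708, σ²_T = 77.26992

μ_T = 2·μ_U + 0.36·μ_X = 2·30 + 0.36·60.3 = 81.708.
σ²_T = a²·σ²_U + b²·σ²_X + 2ab·Cov(U, X) with a = 2, b = 0.36.
Independence gives Cov(U, X) = 0.
= 2²·16.8 + 0.36²·77.7 + 2·2·0.36·0
= 67.2 + 10.06992 + 0 = 77.26992.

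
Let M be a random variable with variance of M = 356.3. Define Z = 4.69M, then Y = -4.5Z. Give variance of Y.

variance of Y = 158703.5112075

variance of Z = 4.69²·356.3 = 7837.21043.
variance of Y = (-4.5)²·7837.21043 = 158703.5112075.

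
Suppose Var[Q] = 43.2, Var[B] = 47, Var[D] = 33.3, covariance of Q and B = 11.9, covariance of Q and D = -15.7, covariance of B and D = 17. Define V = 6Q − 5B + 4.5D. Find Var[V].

Var[V] = 1077.725

Var[V] = a²·Var[Q] + b²·Var[B] + c²·Var[D] + 2ab·covariance of Q and B + 2ac·covariance of Q and D + 2bc·covariance of B and D, with a = 6, b = -5, c = 4.5.
= 1555.2 + 1175 + 674.325 + (-714) + (-847.8) + (-765)
= 1077.725.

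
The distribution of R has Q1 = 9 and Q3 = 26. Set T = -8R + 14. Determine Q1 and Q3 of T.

Q1(T) = -194, Q3(T) = -58

a = -8 < 0 reverses order: Q1(T) comes from Q3(R), Q3(T) from Q1(R).
Q1(T) = (-8)·26 + 14 = -194; Q3(T) = (-8)·9 + 14 = -58.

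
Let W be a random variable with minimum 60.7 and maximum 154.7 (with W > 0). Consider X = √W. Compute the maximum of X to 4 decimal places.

max(X) = 12.4378

√W is increasing on this domain, so max(X) comes from max(W) = 154.7: max(X) = √(154.7) ≈ 12.4378.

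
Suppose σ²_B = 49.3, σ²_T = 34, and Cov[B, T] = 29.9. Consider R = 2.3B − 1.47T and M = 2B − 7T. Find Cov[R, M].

Cov[R, M] = 7.344

By bilinearity, Cov[R, M] = ac·σ²_B + bd·σ²_T + (ad+bc)·Cov[B, T], with a=2.3, b=-1.47, c=2, d=-7.
ac·σ²_B = 2.3·2·49.3 = 226.78
bd·σ²_T = (-1.47)·(-7)·34 = 349.86
(ad+bc)·Cov[B, T] = (-19.04)·29.9 = -569.296
Cov[R, M] = 226.78 + 349.86 + (-569.296) = 7.344.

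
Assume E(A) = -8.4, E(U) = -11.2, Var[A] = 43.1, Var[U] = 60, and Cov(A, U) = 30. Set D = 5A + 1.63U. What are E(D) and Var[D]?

E(D) = -60.256, Var[D] = 1725.914

E(D) = 5·E(A) + 1.63·E(U) = 5·(-8.4) + 1.63·(-11.2) = -60.256.
Var[D] = a²·Var[A] + b²·Var[U] + 2ab·Cov(A, U) with a = 5, b = 1.63.
= 5²·43.1 + 1.63²·60 + 2·5·1.63·30
= 1077.5 + 159.414 + 489 = 1725.914.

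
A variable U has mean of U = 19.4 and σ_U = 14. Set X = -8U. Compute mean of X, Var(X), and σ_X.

X = -8U is linear with a = -8, b = 0.
mean of X = a·mean of U + b = (-8)·19.4 = -155.2.
Var(U) = 14² = 196.
Var(X) = a²·Var(U) = (-8)²·196 = 12544.
σ_X = |a|·σ_U = |-8|·14 = 112.

mean of X = -155.2, Var(X) = 12544, σ_X = 112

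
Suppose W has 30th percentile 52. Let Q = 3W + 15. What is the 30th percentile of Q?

30th percentile of Q = 171

Since a = 3 > 0 the transformation is increasing, so the 30th percentile of Q = a·(P_{30} of W) + b = 3·52 + 15 = 171.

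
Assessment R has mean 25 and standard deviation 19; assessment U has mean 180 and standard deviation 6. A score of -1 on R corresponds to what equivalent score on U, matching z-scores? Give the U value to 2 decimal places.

z = (-1 − 25)/19 ≈ -1.3684.
U = 180 + z·6 = 180 + (-1 − 25)·6/19 ≈ 171.79.

U = 171.79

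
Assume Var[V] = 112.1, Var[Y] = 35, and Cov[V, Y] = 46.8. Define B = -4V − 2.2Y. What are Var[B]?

Var[B] = a²·Var[V] + b²·Var[Y] + 2ab·Cov[V, Y] with a = -4, b = -2.2.
= (-4)²·112.1 + (-2.2)²·35 + 2·(-4)·(-2.2)·46.8
= 1793.6 + 169.4 + 823.68 = 2786.68.

Var[B] = 2786.68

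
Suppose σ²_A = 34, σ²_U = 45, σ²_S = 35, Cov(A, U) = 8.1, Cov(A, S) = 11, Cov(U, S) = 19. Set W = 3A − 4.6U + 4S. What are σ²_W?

σ²_W = 1159.44

σ²_W = a²·σ²_A + b²·σ²_U + c²·σ²_S + 2ab·Cov(A, U) + 2ac·Cov(A, S) + 2bc·Cov(U, S), with a = 3, b = -4.6, c = 4.
= 306 + 952.2 + 560 + (-223.56) + 264 + (-699.2)
= 1159.44.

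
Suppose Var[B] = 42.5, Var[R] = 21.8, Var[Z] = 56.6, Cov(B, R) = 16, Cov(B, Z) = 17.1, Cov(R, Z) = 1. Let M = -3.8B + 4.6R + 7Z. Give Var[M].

Var[M] = a²·Var[B] + b²·Var[R] + c²·Var[Z] + 2ab·Cov(B, R) + 2ac·Cov(B, Z) + 2bc·Cov(R, Z), with a = -3.8, b = 4.6, c = 7.
= 613.7 + 461.288 + 2773.4 + (-559.36) + (-909.72) + 64.4
= 2443.708.

Var[M] = 2443.708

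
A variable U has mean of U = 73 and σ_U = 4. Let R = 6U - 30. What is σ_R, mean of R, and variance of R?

R = 6U - 30 is linear with a = 6, b = -30.
σ_R = |a|·σ_U = |6|·4 = 24.
mean of R = a·mean of U + b = 6·73 + (-30) = 408.
variance of U = 4² = 16.
variance of R = a²·variance of U = 6²·16 = 576 (the additive constant -30 does not affect variance).

σ_R = 24, mean of R = 408, variance of R = 576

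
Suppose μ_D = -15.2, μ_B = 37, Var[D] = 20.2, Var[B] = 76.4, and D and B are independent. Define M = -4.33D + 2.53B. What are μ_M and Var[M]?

μ_M = 159.426, Var[M] = 867.75654

μ_M = (-4.33)·μ_D + 2.53·μ_B = (-4.33)·(-15.2) + 2.53·37 = 159.426.
Var[M] = a²·Var[D] + b²·Var[B] + 2ab·covariance of D and B with a = -4.33, b = 2.53.
Independence gives covariance of D and B = 0.
= (-4.33)²·20.2 + 2.53²·76.4 + 2·(-4.33)·2.53·0
= 378.72778 + 489.02876 + 0 = 867.75654.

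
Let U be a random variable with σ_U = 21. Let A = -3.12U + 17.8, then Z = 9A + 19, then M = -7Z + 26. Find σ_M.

σ_M = 4127.76

σ_A = |-3.12|·21 = 65.52.
σ_Z = |9|·65.52 = 589.68.
σ_M = |-7|·589.68 = 4127.76.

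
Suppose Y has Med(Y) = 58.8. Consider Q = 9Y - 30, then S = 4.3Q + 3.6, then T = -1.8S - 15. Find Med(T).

Med(T) = -3885.288

Med(Q) = 9·58.8 + (-30) = 499.2.
Med(S) = 4.3·499.2 + 3.6 = 2150.16.
Med(T) = (-1.8)·2150.16 + (-15) = -3885.288.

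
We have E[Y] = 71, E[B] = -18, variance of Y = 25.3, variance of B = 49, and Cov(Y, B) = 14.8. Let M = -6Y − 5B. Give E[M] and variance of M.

E[M] = (-6)·E[Y] + (-5)·E[B] = (-6)·71 + (-5)·(-18) = -336.
variance of M = a²·variance of Y + b²·variance of B + 2ab·Cov(Y, B) with a = -6, b = -5.
= (-6)²·25.3 + (-5)²·49 + 2·(-6)·(-5)·14.8
= 910.8 + 1225 + 888 = 3023.8.

E[M] = -336, variance of M = 3023.8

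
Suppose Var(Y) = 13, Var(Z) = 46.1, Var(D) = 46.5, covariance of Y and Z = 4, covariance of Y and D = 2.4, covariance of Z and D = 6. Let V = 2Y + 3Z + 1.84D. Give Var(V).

Var(V) = 756.2344

Var(V) = a²·Var(Y) + b²·Var(Z) + c²·Var(D) + 2ab·covariance of Y and Z + 2ac·covariance of Y and D + 2bc·covariance of Z and D, with a = 2, b = 3, c = 1.84.
= 52 + 414.9 + 157.4304 + 48 + 17.664 + 66.24
= 756.2344.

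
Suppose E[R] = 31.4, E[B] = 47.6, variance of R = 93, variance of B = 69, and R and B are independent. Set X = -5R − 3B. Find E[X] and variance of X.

E[X] = (-5)·E[R] + (-3)·E[B] = (-5)·31.4 + (-3)·47.6 = -299.8.
variance of X = a²·variance of R + b²·variance of B + 2ab·Cov[R, B] with a = -5, b = -3.
Independence gives Cov[R, B] = 0.
= (-5)²·93 + (-3)²·69 + 2·(-5)·(-3)·0
= 2325 + 621 + 0 = 2946.

E[X] = -299.8, variance of X = 2946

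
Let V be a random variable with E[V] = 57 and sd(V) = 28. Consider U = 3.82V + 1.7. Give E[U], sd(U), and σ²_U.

U = 3.82V + 1.7 is linear with a = 3.82, b = 1.7.
E[U] = a·E[V] + b = 3.82·57 + 1.7 = 219.44.
sd(U) = |a|·sd(V) = |3.82|·28 = 106.96.
σ²_V = 28² = 784.
σ²_U = a²·σ²_V = 3.82²·784 = 11440.4416 (the additive constant 1.7 does not affect variance).

E[U] = 219.44, sd(U) = 106.96, σ²_U = 11440.4416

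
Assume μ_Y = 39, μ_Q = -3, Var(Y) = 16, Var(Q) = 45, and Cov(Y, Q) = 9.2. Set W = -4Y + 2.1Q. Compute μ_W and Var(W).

μ_W = -162.3, Var(W) = 299.89

μ_W = (-4)·μ_Y + 2.1·μ_Q = (-4)·39 + 2.1·(-3) = -162.3.
Var(W) = a²·Var(Y) + b²·Var(Q) + 2ab·Cov(Y, Q) with a = -4, b = 2.1.
= (-4)²·16 + 2.1²·45 + 2·(-4)·2.1·9.2
= 256 + 198.45 + (-154.56) = 299.89.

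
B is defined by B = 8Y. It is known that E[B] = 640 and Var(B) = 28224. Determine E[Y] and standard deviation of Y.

From B = 8Y: E[B] = a·E[Y] + b, so E[Y] = (E[B] − b)/a = (640 − 0)/8 = 80.
standard deviation of B = √28224 = 168.
standard deviation of B = |a|·standard deviation of Y, so standard deviation of Y = 168/|8| = 21.

E[Y] = 80, standard deviation of Y = 21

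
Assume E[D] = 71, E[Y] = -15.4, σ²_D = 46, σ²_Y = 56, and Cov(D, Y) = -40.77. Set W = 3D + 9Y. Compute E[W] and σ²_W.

E[W] = 3·E[D] + 9·E[Y] = 3·71 + 9·(-15.4) = 74.4.
σ²_W = a²·σ²_D + b²·σ²_Y + 2ab·Cov(D, Y) with a = 3, b = 9.
= 3²·46 + 9²·56 + 2·3·9·(-40.77)
= 414 + 4536 + (-2201.58) = 2748.42.

E[W] = 74.4, σ²_W = 2748.42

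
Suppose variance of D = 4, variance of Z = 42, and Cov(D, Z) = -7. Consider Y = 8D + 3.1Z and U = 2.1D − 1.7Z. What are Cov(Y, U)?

By bilinearity, Cov(Y, U) = ac·variance of D + bd·variance of Z + (ad+bc)·Cov(D, Z), with a=8, b=3.1, c=2.1, d=-1.7.
ac·variance of D = 8·2.1·4 = 67.2
bd·variance of Z = 3.1·(-1.7)·42 = -221.34
(ad+bc)·Cov(D, Z) = (-7.09)·(-7) = 49.63
Cov(Y, U) = 67.2 + (-221.34) + 49.63 = -104.51.

Cov(Y, U) = -104.51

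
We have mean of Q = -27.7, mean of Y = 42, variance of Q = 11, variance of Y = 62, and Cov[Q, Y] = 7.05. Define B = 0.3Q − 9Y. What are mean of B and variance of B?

mean of B = 0.3·mean of Q + (-9)·mean of Y = 0.3·(-27.7) + (-9)·42 = -386.31.
variance of B = a²·variance of Q + b²·variance of Y + 2ab·Cov[Q, Y] with a = 0.3, b = -9.
= 0.3²·11 + (-9)²·62 + 2·0.3·(-9)·7.05
= 0.99 + 5022 + (-38.07) = 4984.92.

mean of B = -386.31, variance of B = 4984.92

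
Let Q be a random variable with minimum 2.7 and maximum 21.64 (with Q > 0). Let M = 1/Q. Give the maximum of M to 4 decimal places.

max(M) = 0.3704

1/Q is decreasing on this domain, so max(M) comes from min(Q) = 2.7: max(M) = 1/(2.7) ≈ 0.3704.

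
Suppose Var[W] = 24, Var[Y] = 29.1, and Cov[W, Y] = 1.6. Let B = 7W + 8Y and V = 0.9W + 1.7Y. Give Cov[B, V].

Cov[B, V] = 577.52

By bilinearity, Cov[B, V] = ac·Var[W] + bd·Var[Y] + (ad+bc)·Cov[W, Y], with a=7, b=8, c=0.9, d=1.7.
ac·Var[W] = 7·0.9·24 = 151.2
bd·Var[Y] = 8·1.7·29.1 = 395.76
(ad+bc)·Cov[W, Y] = (19.1)·1.6 = 30.56
Cov[B, V] = 151.2 + 395.76 + 30.56 = 577.52.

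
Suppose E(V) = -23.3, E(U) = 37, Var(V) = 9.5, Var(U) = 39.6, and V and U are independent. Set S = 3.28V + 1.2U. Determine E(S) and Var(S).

E(S) = 3.28·E(V) + 1.2·E(U) = 3.28·(-23.3) + 1.2·37 = -32.024.
Var(S) = a²·Var(V) + b²·Var(U) + 2ab·covariance of V and U with a = 3.28, b = 1.2.
Independence gives covariance of V and U = 0.
= 3.28²·9.5 + 1.2²·39.6 + 2·3.28·1.2·0
= 102.2048 + 57.024 + 0 = 159.2288.

E(S) = -32.024, Var(S) = 159.2288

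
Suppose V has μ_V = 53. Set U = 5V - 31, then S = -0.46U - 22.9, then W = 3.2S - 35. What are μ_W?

μ_U = 5·53 + (-31) = 234.
μ_S = (-0.46)·234 + (-22.9) = -130.54.
μ_W = 3.2·(-130.54) + (-35) = -452.728.

μ_W = -452.728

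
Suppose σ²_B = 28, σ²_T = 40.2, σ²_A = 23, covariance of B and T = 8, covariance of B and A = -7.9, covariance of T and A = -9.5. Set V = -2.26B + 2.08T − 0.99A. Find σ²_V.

σ²_V = a²·σ²_B + b²·σ²_T + c²·σ²_A + 2ab·covariance of B and T + 2ac·covariance of B and A + 2bc·covariance of T and A, with a = -2.26, b = 2.08, c = -0.99.
= 143.0128 + 173.92128 + 22.5423 + (-75.2128) + (-35.35092) + 39.1248
= 268.03746.

σ²_V = 268.03746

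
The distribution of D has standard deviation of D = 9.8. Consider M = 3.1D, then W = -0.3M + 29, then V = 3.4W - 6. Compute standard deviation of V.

standard deviation of M = |3.1|·9.8 = 30.38.
standard deviation of W = |-0.3|·30.38 = 9.114.
standard deviation of V = |3.4|·9.114 = 30.9876.

standard deviation of V = 30.9876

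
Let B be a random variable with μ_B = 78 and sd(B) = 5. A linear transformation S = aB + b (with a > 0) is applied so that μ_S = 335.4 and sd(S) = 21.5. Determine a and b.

sd(S) = a·sd(B) (a > 0), so a = 21.5/5 = 4.3.
μ_S = a·μ_B + b, so b = 335.4 − 4.3·78 = 0.

a = 4.3, b = 0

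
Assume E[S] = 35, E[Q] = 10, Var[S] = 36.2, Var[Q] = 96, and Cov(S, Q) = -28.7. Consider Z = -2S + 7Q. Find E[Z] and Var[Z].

E[Z] = (-2)·E[S] + 7·E[Q] = (-2)·35 + 7·10 = 0.
Var[Z] = a²·Var[S] + b²·Var[Q] + 2ab·Cov(S, Q) with a = -2, b = 7.
= (-2)²·36.2 + 7²·96 + 2·(-2)·7·(-28.7)
= 144.8 + 4704 + 803.6 = 5652.4.

E[Z] = 0, Var[Z] = 5652.4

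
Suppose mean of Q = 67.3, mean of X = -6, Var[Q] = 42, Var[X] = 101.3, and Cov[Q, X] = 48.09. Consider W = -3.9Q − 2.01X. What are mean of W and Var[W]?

mean of W = -250.41, Var[W] = 1802.03715

mean of W = (-3.9)·mean of Q + (-2.01)·mean of X = (-3.9)·67.3 + (-2.01)·(-6) = -250.41.
Var[W] = a²·Var[Q] + b²·Var[X] + 2ab·Cov[Q, X] with a = -3.9, b = -2.01.
= (-3.9)²·42 + (-2.01)²·101.3 + 2·(-3.9)·(-2.01)·48.09
= 638.82 + 409.26213 + 753.95502 = 1802.03715.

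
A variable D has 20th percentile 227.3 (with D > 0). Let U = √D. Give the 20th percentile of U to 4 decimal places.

√D is increasing, so P_{20}(U) = g(P_{20}(D)) ≈ 15.0765.

20th percentile of U = 15.0765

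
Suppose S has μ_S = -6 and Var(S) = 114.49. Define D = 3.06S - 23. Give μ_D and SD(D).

D = 3.06S - 23 is linear with a = 3.06, b = -23.
μ_D = a·μ_S + b = 3.06·(-6) + (-23) = -41.36.
SD(S) = √114.49 = 10.7.
SD(D) = |a|·SD(S) = |3.06|·10.7 = 32.742.

μ_D = -41.36, SD(D) = 32.742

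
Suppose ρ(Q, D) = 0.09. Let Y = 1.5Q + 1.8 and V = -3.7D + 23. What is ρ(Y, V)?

ρ(Y, V) = -0.09

Linear rescalings preserve |correlation|; the slopes 1.5 and -3.7 have opposite signs, so the correlation flips sign: ρ(Y, V) = −ρ(Q, D) = -0.09.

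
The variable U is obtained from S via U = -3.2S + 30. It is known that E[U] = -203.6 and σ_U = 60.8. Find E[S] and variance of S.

From U = -3.2S + 30: E[U] = a·E[S] + b, so E[S] = (E[U] − b)/a = (-203.6 − 30)/(-3.2) = 73.
variance of U = 60.8² = 3696.64.
variance of U = a²·variance of S, so variance of S = 3696.64/(-3.2)² = 361.

E[S] = 73, variance of S = 361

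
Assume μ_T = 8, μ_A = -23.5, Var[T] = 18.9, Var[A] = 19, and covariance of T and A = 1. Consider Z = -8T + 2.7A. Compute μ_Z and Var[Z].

μ_Z = -127.45, Var[Z] = 1304.91

μ_Z = (-8)·μ_T + 2.7·μ_A = (-8)·8 + 2.7·(-23.5) = -127.45.
Var[Z] = a²·Var[T] + b²·Var[A] + 2ab·covariance of T and A with a = -8, b = 2.7.
= (-8)²·18.9 + 2.7²·19 + 2·(-8)·2.7·1
= 1209.6 + 138.51 + (-43.2) = 1304.91.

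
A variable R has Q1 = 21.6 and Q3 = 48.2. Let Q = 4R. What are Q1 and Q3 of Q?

a = 4 > 0: Q1(Q) = a·Q1(R)+b = 86.4, Q3(Q) = a·Q3(R)+b = 192.8.

Q1(Q) = 86.4, Q3(Q) = 192.8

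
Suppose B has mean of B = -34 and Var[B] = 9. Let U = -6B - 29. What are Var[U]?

Var[U] = 324

U = -6B - 29 is linear with a = -6, b = -29.
Var[U] = a²·Var[B] = (-6)²·9 = 324 (the additive constant -29 does not affect variance).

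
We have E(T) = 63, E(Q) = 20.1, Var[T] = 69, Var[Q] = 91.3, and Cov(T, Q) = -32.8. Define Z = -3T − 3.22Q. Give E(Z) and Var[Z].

E(Z) = -253.722, Var[Z] = 933.93892

E(Z) = (-3)·E(T) + (-3.22)·E(Q) = (-3)·63 + (-3.22)·20.1 = -253.722.
Var[Z] = a²·Var[T] + b²·Var[Q] + 2ab·Cov(T, Q) with a = -3, b = -3.22.
= (-3)²·69 + (-3.22)²·91.3 + 2·(-3)·(-3.22)·(-32.8)
= 621 + 946.63492 + (-633.696) = 933.93892.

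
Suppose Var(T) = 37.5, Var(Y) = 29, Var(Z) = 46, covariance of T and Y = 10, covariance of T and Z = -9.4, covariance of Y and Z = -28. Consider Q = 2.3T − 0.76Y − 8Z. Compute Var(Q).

Var(Q) = a²·Var(T) + b²·Var(Y) + c²·Var(Z) + 2ab·covariance of T and Y + 2ac·covariance of T and Z + 2bc·covariance of Y and Z, with a = 2.3, b = -0.76, c = -8.
= 198.375 + 16.7504 + 2944 + (-34.96) + 345.92 + (-340.48)
= 3129.6054.

Var(Q) = 3129.6054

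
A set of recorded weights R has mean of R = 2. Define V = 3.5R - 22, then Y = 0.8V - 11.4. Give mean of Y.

mean of V = 3.5·2 + (-22) = -15.
mean of Y = 0.8·(-15) + (-11.4) = -23.4.

mean of Y = -23.4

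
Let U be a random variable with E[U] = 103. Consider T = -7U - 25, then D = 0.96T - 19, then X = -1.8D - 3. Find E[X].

E[X] = 1320.288

E[T] = (-7)·103 + (-25) = -746.
E[D] = 0.96·(-746) + (-19) = -735.16.
E[X] = (-1.8)·(-735.16) + (-3) = 1320.288.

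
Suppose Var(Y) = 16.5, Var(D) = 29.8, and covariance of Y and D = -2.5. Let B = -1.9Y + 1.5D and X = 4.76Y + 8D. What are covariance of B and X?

By bilinearity, covariance of B and X = ac·Var(Y) + bd·Var(D) + (ad+bc)·covariance of Y and D, with a=-1.9, b=1.5, c=4.76, d=8.
ac·Var(Y) = (-1.9)·4.76·16.5 = -149.226
bd·Var(D) = 1.5·8·29.8 = 357.6
(ad+bc)·covariance of Y and D = (-8.06)·(-2.5) = 20.15
covariance of B and X = -149.226 + 357.6 + 20.15 = 228.524.

covariance of B and X = 228.524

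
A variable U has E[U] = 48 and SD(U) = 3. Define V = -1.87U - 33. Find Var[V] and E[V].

Var[V] = 31.4721, E[V] = -122.76

V = -1.87U - 33 is linear with a = -1.87, b = -33.
Var[U] = 3² = 9.
Var[V] = a²·Var[U] = (-1.87)²·9 = 31.4721 (the additive constant -33 does not affect variance).
E[V] = a·E[U] + b = (-1.87)·48 + (-33) = -122.76.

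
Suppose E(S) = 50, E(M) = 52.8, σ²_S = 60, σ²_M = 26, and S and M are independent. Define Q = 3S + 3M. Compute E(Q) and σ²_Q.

E(Q) = 308.4, σ²_Q = 774

E(Q) = 3·E(S) + 3·E(M) = 3·50 + 3·52.8 = 308.4.
σ²_Q = a²·σ²_S + b²·σ²_M + 2ab·Cov(S, M) with a = 3, b = 3.
Independence gives Cov(S, M) = 0.
= 3²·60 + 3²·26 + 2·3·3·0
= 540 + 234 + 0 = 774.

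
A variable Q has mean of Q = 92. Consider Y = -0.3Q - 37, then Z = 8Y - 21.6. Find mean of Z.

mean of Z = -538.4

mean of Y = (-0.3)·92 + (-37) = -64.6.
mean of Z = 8·(-64.6) + (-21.6) = -538.4.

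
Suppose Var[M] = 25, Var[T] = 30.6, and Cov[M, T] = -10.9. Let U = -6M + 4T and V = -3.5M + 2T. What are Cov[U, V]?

Cov[U, V] = 1053.2

By bilinearity, Cov[U, V] = ac·Var[M] + bd·Var[T] + (ad+bc)·Cov[M, T], with a=-6, b=4, c=-3.5, d=2.
ac·Var[M] = (-6)·(-3.5)·25 = 525
bd·Var[T] = 4·2·30.6 = 244.8
(ad+bc)·Cov[M, T] = (-26)·(-10.9) = 283.4
Cov[U, V] = 525 + 244.8 + 283.4 = 1053.2.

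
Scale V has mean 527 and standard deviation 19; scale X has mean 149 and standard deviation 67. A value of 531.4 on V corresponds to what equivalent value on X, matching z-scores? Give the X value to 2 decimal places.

z = (531.4 − 527)/19 ≈ 0.2316.
X = 149 + z·67 = 149 + (531.4 − 527)·67/19 ≈ 164.52.

X = 164.52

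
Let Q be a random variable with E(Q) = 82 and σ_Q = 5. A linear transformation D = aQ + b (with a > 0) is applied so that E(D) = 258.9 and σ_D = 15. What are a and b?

a = 3, b = 12.9

σ_D = a·σ_Q (a > 0), so a = 15/5 = 3.
E(D) = a·E(Q) + b, so b = 258.9 − 3·82 = 12.9.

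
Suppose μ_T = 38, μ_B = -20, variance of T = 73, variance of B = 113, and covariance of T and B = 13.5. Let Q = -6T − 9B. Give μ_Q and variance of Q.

μ_Q = (-6)·μ_T + (-9)·μ_B = (-6)·38 + (-9)·(-20) = -48.
variance of Q = a²·variance of T + b²·variance of B + 2ab·covariance of T and B with a = -6, b = -9.
= (-6)²·73 + (-9)²·113 + 2·(-6)·(-9)·13.5
= 2628 + 9153 + 1458 = 13239.

μ_Q = -48, variance of Q = 13239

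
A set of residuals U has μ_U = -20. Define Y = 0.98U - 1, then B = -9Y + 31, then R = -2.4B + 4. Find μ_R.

μ_R = -515.36

μ_Y = 0.98·(-20) + (-1) = -20.6.
μ_B = (-9)·(-20.6) + 31 = 216.4.
μ_R = (-2.4)·216.4 + 4 = -515.36.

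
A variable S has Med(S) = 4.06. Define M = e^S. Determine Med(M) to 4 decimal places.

Med(M) = 57.9743

e^S is monotone on this domain, so Med(M) = exp(4.06) ≈ 57.9743.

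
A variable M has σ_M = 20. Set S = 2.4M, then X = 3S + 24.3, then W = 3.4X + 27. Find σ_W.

σ_S = |2.4|·20 = 48.
σ_X = |3|·48 = 144.
σ_W = |3.4|·144 = 489.6.

σ_W = 489.6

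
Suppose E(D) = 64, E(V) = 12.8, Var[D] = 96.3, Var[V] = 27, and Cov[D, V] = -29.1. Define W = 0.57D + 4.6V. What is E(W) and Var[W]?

E(W) = 95.36, Var[W] = 450.00747

E(W) = 0.57·E(D) + 4.6·E(V) = 0.57·64 + 4.6·12.8 = 95.36.
Var[W] = a²·Var[D] + b²·Var[V] + 2ab·Cov[D, V] with a = 0.57, b = 4.6.
= 0.57²·96.3 + 4.6²·27 + 2·0.57·4.6·(-29.1)
= 31.28787 + 571.32 + (-152.6004) = 450.00747.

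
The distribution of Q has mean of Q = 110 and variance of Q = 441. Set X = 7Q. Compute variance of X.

variance of X = 21609

X = 7Q is linear with a = 7, b = 0.
variance of X = a²·variance of Q = 7²·441 = 21609.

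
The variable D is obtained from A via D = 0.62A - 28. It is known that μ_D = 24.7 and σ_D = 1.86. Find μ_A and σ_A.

From D = 0.62A - 28: μ_D = a·μ_A + b, so μ_A = (μ_D − b)/a = (24.7 − (-28))/0.62 = 85.
σ_D = |a|·σ_A, so σ_A = 1.86/|0.62| = 3.

μ_A = 85, σ_A = 3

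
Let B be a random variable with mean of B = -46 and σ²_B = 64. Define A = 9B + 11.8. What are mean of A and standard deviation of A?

A = 9B + 11.8 is linear with a = 9, b = 11.8.
mean of A = a·mean of B + b = 9·(-46) + 11.8 = -402.2.
standard deviation of B = √64 = 8.
standard deviation of A = |a|·standard deviation of B = |9|·8 = 72.

mean of A = -402.2, standard deviation of A = 72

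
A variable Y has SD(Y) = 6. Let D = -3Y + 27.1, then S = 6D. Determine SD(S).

SD(S) = 108

SD(D) = |-3|·6 = 18.
SD(S) = |6|·18 = 108.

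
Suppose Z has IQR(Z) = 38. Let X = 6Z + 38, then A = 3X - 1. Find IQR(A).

IQR(A) = 684

IQR(X) = |6|·38 = 228.
IQR(A) = |3|·228 = 684.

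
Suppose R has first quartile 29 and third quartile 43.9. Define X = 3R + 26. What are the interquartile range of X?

IQR of R = Q3 − Q1 = 43.9 − 29 = 14.9.
Under X = aR + b, IQR(X) = |a|·IQR(R) = |3|·14.9 = 44.7 (shifts cancel; spread scales by |a|).

IQR(X) = 44.7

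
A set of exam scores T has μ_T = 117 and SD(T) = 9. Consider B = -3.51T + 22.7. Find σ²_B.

B = -3.51T + 22.7 is linear with a = -3.51, b = 22.7.
σ²_T = 9² = 81.
σ²_B = a²·σ²_T = (-3.51)²·81 = 997.9281 (the additive constant 22.7 does not affect variance).

σ²_B = 997.9281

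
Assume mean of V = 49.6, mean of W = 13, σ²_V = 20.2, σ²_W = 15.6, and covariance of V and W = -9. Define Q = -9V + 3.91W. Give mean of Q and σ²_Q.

mean of Q = -395.57, σ²_Q = 2508.11436

mean of Q = (-9)·mean of V + 3.91·mean of W = (-9)·49.6 + 3.91·13 = -395.57.
σ²_Q = a²·σ²_V + b²·σ²_W + 2ab·covariance of V and W with a = -9, b = 3.91.
= (-9)²·20.2 + 3.91²·15.6 + 2·(-9)·3.91·(-9)
= 1636.2 + 238.49436 + 633.42 = 2508.11436.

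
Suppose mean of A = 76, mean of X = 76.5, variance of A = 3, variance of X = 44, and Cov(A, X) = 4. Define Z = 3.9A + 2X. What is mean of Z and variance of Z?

mean of Z = 449.4, variance of Z = 284.03

mean of Z = 3.9·mean of A + 2·mean of X = 3.9·76 + 2·76.5 = 449.4.
variance of Z = a²·variance of A + b²·variance of X + 2ab·Cov(A, X) with a = 3.9, b = 2.
= 3.9²·3 + 2²·44 + 2·3.9·2·4
= 45.63 + 176 + 62.4 = 284.03.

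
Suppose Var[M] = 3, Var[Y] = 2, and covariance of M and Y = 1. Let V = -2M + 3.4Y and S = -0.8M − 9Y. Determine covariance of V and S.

By bilinearity, covariance of V and S = ac·Var[M] + bd·Var[Y] + (ad+bc)·covariance of M and Y, with a=-2, b=3.4, c=-0.8, d=-9.
ac·Var[M] = (-2)·(-0.8)·3 = 4.8
bd·Var[Y] = 3.4·(-9)·2 = -61.2
(ad+bc)·covariance of M and Y = (15.28)·1 = 15.28
covariance of V and S = 4.8 + (-61.2) + 15.28 = -41.12.

covariance of V and S = -41.12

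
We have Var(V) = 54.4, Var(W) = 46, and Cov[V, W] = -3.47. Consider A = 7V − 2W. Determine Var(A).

Var(A) = a²·Var(V) + b²·Var(W) + 2ab·Cov[V, W] with a = 7, b = -2.
= 7²·54.4 + (-2)²·46 + 2·7·(-2)·(-3.47)
= 2665.6 + 184 + 97.16 = 2946.76.

Var(A) = 2946.76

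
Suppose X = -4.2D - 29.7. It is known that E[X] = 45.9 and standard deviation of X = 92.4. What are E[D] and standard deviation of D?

From X = -4.2D - 29.7: E[X] = a·E[D] + b, so E[D] = (E[X] − b)/a = (45.9 − (-29.7))/(-4.2) = -18.
standard deviation of X = |a|·standard deviation of D, so standard deviation of D = 92.4/|-4.2| = 22.

E[D] = -18, standard deviation of D = 22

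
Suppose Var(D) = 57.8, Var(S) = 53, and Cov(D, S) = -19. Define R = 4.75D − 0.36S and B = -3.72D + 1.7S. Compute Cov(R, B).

Cov(R, B) = -1232.6318

By bilinearity, Cov(R, B) = ac·Var(D) + bd·Var(S) + (ad+bc)·Cov(D, S), with a=4.75, b=-0.36, c=-3.72, d=1.7.
ac·Var(D) = 4.75·(-3.72)·57.8 = -1021.326
bd·Var(S) = (-0.36)·1.7·53 = -32.436
(ad+bc)·Cov(D, S) = (9.4142)·(-19) = -178.8698
Cov(R, B) = -1021.326 + (-32.436) + (-178.8698) = -1232.6318.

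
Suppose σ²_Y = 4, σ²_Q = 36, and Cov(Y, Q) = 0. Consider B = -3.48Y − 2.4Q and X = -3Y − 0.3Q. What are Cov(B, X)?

Cov(B, X) = 67.68

By bilinearity, Cov(B, X) = ac·σ²_Y + bd·σ²_Q + (ad+bc)·Cov(Y, Q), with a=-3.48, b=-2.4, c=-3, d=-0.3.
ac·σ²_Y = (-3.48)·(-3)·4 = 41.76
bd·σ²_Q = (-2.4)·(-0.3)·36 = 25.92
(ad+bc)·Cov(Y, Q) = (8.244)·0 = 0
Cov(B, X) = 41.76 + 25.92 + 0 = 67.68.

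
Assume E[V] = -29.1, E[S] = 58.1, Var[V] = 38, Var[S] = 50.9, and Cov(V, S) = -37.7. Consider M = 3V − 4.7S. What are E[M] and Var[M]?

E[M] = -360.37, Var[M] = 2529.521

E[M] = 3·E[V] + (-4.7)·E[S] = 3·(-29.1) + (-4.7)·58.1 = -360.37.
Var[M] = a²·Var[V] + b²·Var[S] + 2ab·Cov(V, S) with a = 3, b = -4.7.
= 3²·38 + (-4.7)²·50.9 + 2·3·(-4.7)·(-37.7)
= 342 + 1124.381 + 1063.14 = 2529.521.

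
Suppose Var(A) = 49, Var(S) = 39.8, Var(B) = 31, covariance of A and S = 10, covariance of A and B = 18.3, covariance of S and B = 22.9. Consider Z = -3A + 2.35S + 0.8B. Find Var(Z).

Var(Z) = 537.8995

Var(Z) = a²·Var(A) + b²·Var(S) + c²·Var(B) + 2ab·covariance of A and S + 2ac·covariance of A and B + 2bc·covariance of S and B, with a = -3, b = 2.35, c = 0.8.
= 441 + 219.7955 + 19.84 + (-141) + (-87.84) + 86.104
= 537.8995.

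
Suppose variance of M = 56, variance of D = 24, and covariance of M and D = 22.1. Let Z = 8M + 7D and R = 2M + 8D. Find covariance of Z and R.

By bilinearity, covariance of Z and R = ac·variance of M + bd·variance of D + (ad+bc)·covariance of M and D, with a=8, b=7, c=2, d=8.
ac·variance of M = 8·2·56 = 896
bd·variance of D = 7·8·24 = 1344
(ad+bc)·covariance of M and D = (78)·22.1 = 1723.8
covariance of Z and R = 896 + 1344 + 1723.8 = 3963.8.

covariance of Z and R = 3963.8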